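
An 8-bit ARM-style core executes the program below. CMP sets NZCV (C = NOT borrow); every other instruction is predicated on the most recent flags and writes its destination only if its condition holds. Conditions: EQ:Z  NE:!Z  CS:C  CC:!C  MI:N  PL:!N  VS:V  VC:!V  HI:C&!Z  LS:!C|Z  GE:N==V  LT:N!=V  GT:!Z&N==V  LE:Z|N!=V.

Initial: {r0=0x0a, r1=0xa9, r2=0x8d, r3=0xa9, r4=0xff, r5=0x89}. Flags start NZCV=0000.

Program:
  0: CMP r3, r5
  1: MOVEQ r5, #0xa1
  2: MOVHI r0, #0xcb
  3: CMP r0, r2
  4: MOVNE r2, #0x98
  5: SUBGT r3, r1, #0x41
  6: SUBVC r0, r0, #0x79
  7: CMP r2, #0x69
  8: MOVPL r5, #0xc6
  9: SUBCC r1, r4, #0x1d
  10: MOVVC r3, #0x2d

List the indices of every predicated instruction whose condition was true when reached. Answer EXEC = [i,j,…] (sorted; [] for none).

[0] flags=0010 → (cmp)
[1] flags=0010 EQ?F → skip
[2] flags=0010 HI?T → r0=0xcb
[3] flags=0010 → (cmp)
[4] flags=0010 NE?T → r2=0x98
[5] flags=0010 GT?T → r3=0x68
[6] flags=0010 VC?T → r0=0x52
[7] flags=0011 → (cmp)
[8] flags=0011 PL?T → r5=0xc6
[9] flags=0011 CC?F → skip
[10] flags=0011 VC?F → skip

EXEC = [2,4,5,6,8]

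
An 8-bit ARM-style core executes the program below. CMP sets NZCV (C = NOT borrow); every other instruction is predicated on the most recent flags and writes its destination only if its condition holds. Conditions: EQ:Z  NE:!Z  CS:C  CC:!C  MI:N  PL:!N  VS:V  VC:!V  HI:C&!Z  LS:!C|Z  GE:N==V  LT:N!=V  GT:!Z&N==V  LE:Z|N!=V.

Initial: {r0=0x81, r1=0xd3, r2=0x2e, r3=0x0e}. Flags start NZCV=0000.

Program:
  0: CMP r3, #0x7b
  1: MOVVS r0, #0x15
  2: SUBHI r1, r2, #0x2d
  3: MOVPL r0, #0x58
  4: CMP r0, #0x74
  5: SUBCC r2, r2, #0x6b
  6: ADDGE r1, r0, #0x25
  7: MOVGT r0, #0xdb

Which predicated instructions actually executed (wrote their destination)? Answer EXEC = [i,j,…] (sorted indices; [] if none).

EXEC = []

[0] flags=1000 → (cmp)
[1] flags=1000 VS?F → skip
[2] flags=1000 HI?F → skip
[3] flags=1000 PL?F → skip
[4] flags=0011 → (cmp)
[5] flags=0011 CC?F → skip
[6] flags=0011 GE?F → skip
[7] flags=0011 GT?F → skip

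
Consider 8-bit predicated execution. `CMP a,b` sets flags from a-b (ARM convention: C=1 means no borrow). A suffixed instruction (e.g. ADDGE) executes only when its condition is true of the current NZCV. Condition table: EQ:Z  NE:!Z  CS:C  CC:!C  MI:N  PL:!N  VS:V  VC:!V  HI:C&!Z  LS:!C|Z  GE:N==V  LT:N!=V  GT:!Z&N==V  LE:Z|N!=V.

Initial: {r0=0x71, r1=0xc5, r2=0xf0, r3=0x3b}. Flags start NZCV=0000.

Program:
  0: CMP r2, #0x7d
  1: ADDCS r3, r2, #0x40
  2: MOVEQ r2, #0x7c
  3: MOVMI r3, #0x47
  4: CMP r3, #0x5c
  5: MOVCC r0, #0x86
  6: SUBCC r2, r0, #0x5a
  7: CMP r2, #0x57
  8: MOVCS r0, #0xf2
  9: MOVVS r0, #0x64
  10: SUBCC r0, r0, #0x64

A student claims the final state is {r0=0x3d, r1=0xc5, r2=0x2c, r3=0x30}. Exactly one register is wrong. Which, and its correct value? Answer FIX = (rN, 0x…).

0: ✓ CMP  NZCV=0011
1: ✓ ADDCS  r3←0x30
2: · MOVEQ
3: · MOVMI
4: ✓ CMP  NZCV=1000
5: ✓ MOVCC  r0←0x86
6: ✓ SUBCC  r2←0x2c
7: ✓ CMP  NZCV=1000
8: · MOVCS
9: · MOVVS
10: ✓ SUBCC  r0←0x22

FIX = (r0, 0x22)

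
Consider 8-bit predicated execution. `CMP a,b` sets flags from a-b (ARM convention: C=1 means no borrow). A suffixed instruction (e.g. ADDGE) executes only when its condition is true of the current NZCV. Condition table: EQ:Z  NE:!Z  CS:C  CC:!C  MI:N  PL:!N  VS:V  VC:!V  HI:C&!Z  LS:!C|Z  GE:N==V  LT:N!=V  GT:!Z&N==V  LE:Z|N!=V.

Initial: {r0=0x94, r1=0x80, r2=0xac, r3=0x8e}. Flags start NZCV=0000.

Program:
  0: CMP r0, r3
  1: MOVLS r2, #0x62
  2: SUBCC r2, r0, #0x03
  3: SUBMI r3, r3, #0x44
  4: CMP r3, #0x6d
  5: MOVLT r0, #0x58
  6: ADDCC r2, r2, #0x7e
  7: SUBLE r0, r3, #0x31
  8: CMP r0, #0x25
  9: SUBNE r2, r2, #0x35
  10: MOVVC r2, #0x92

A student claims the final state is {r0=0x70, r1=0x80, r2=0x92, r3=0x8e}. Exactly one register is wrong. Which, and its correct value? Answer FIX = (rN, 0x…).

FIX = (r0, 0x5d)

[0] flags=0010 → (cmp)
[1] flags=0010 LS?F → skip
[2] flags=0010 CC?F → skip
[3] flags=0010 MI?F → skip
[4] flags=0011 → (cmp)
[5] flags=0011 LT?T → r0=0x58
[6] flags=0011 CC?F → skip
[7] flags=0011 LE?T → r0=0x5d
[8] flags=0010 → (cmp)
[9] flags=0010 NE?T → r2=0x77
[10] flags=0010 VC?T → r2=0x92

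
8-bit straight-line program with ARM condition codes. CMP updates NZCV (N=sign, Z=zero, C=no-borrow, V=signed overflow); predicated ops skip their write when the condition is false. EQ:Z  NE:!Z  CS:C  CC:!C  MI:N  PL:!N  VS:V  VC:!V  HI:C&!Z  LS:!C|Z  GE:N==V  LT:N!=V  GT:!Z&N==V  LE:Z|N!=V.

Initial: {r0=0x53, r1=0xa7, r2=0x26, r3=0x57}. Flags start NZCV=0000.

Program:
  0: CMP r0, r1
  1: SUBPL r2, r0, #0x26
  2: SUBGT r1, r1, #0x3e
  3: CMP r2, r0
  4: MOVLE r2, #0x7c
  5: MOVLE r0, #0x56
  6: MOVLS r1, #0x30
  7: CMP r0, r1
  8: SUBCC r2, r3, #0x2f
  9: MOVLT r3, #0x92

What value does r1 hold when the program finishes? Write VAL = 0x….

[0] flags=1001 → (cmp)
[1] flags=1001 PL?F → skip
[2] flags=1001 GT?T → r1=0x69
[3] flags=1000 → (cmp)
[4] flags=1000 LE?T → r2=0x7c
[5] flags=1000 LE?T → r0=0x56
[6] flags=1000 LS?T → r1=0x30
[7] flags=0010 → (cmp)
[8] flags=0010 CC?F → skip
[9] flags=0010 LT?F → skip

VAL = 0x30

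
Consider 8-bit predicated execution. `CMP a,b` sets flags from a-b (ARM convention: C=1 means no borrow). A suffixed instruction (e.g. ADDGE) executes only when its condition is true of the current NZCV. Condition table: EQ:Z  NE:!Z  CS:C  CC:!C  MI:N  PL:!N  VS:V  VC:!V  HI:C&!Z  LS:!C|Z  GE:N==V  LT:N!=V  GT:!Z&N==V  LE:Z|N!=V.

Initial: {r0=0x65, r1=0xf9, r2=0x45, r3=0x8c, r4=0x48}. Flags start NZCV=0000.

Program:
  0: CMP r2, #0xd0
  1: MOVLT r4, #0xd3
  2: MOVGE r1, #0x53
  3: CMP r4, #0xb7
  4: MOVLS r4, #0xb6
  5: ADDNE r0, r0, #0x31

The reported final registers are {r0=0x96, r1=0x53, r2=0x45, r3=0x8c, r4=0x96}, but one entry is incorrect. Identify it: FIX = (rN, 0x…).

[0] flags=0000 → (cmp)
[1] flags=0000 LT?F → skip
[2] flags=0000 GE?T → r1=0x53
[3] flags=1001 → (cmp)
[4] flags=1001 LS?T → r4=0xb6
[5] flags=1001 NE?T → r0=0x96

FIX = (r4, 0xb6)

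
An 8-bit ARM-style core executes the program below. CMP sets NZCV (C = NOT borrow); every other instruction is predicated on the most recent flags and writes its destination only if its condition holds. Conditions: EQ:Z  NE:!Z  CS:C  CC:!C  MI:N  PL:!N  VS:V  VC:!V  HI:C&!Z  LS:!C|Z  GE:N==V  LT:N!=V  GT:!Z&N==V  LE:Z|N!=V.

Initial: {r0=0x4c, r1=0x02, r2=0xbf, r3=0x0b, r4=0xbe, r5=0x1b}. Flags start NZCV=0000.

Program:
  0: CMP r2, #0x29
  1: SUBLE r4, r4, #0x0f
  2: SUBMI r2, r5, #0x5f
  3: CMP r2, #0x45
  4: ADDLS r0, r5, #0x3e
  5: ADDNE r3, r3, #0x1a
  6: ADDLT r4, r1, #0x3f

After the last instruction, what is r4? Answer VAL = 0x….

VAL = 0x41

0: ✓ CMP  NZCV=1010
1: ✓ SUBLE  r4←0xaf
2: ✓ SUBMI  r2←0xbc
3: ✓ CMP  NZCV=0011
4: · ADDLS
5: ✓ ADDNE  r3←0x25
6: ✓ ADDLT  r4←0x41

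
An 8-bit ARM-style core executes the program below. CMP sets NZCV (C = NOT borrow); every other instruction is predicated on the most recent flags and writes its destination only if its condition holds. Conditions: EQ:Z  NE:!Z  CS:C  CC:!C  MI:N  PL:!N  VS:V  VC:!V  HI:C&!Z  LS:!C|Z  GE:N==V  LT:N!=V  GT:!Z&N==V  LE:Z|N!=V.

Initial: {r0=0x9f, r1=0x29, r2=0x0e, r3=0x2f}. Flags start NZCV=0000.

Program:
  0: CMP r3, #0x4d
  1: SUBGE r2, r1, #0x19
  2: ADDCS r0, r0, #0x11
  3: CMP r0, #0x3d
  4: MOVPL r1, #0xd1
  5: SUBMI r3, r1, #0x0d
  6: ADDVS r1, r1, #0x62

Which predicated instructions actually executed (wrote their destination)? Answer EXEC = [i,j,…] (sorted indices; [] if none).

0: ✓ CMP  NZCV=1000
1: · SUBGE
2: · ADDCS
3: ✓ CMP  NZCV=0011
4: ✓ MOVPL  r1←0xd1
5: · SUBMI
6: ✓ ADDVS  r1←0x33

EXEC = [4,6]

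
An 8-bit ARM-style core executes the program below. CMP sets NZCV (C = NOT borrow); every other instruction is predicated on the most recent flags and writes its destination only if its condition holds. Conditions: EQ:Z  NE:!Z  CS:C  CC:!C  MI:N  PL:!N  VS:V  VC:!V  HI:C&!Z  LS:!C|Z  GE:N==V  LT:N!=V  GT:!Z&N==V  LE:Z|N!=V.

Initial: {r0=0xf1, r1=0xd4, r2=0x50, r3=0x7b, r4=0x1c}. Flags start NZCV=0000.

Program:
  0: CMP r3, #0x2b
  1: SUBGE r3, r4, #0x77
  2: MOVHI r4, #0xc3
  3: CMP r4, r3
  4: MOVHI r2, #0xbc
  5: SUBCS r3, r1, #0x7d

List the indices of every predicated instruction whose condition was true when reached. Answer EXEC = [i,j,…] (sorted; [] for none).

[0] flags=0010 → (cmp)
[1] flags=0010 GE?T → r3=0xa5
[2] flags=0010 HI?T → r4=0xc3
[3] flags=0010 → (cmp)
[4] flags=0010 HI?T → r2=0xbc
[5] flags=0010 CS?T → r3=0x57

EXEC = [1,2,4,5]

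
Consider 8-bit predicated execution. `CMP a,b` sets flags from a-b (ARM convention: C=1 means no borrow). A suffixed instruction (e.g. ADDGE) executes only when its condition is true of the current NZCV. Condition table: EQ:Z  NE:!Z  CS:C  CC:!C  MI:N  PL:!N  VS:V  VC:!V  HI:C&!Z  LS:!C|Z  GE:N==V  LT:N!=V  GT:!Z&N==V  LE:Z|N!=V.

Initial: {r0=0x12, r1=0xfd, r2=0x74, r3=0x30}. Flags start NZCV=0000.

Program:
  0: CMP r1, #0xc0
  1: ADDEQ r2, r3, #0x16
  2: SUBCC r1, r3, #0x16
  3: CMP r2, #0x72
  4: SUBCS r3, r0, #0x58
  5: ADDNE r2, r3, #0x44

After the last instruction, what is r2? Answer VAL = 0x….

VAL = 0xfe

0: ✓ CMP  NZCV=0010
1: · ADDEQ
2: · SUBCC
3: ✓ CMP  NZCV=0010
4: ✓ SUBCS  r3←0xba
5: ✓ ADDNE  r2←0xfe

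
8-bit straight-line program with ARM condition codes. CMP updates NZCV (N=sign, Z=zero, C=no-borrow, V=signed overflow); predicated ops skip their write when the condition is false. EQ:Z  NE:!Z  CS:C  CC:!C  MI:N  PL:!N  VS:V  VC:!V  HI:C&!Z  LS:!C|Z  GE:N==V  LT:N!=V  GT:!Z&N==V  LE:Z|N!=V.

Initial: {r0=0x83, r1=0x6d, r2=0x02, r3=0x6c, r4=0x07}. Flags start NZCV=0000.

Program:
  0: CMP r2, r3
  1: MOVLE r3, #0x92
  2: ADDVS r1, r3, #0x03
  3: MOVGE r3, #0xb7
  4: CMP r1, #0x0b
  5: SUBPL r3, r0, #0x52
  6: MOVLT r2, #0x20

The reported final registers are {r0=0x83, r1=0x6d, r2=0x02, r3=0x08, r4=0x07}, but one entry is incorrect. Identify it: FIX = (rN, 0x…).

0: ✓ CMP  NZCV=1000
1: ✓ MOVLE  r3←0x92
2: · ADDVS
3: · MOVGE
4: ✓ CMP  NZCV=0010
5: ✓ SUBPL  r3←0x31
6: · MOVLT

FIX = (r3, 0x31)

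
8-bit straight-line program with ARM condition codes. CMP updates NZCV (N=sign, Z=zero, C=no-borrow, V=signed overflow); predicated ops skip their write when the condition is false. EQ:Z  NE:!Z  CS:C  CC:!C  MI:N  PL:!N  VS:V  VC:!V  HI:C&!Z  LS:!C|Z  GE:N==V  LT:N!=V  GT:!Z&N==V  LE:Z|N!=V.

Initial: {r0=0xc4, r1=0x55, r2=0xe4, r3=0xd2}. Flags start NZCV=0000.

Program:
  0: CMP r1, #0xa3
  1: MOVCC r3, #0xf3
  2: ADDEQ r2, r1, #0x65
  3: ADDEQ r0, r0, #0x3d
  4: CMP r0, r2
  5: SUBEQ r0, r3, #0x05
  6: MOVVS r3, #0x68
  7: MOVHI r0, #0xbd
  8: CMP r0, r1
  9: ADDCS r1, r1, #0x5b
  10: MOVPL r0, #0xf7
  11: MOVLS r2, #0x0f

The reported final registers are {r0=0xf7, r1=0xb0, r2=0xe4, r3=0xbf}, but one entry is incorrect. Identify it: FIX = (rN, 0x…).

[0] flags=1001 → (cmp)
[1] flags=1001 CC?T → r3=0xf3
[2] flags=1001 EQ?F → skip
[3] flags=1001 EQ?F → skip
[4] flags=1000 → (cmp)
[5] flags=1000 EQ?F → skip
[6] flags=1000 VS?F → skip
[7] flags=1000 HI?F → skip
[8] flags=0011 → (cmp)
[9] flags=0011 CS?T → r1=0xb0
[10] flags=0011 PL?T → r0=0xf7
[11] flags=0011 LS?F → skip

FIX = (r3, 0xf3)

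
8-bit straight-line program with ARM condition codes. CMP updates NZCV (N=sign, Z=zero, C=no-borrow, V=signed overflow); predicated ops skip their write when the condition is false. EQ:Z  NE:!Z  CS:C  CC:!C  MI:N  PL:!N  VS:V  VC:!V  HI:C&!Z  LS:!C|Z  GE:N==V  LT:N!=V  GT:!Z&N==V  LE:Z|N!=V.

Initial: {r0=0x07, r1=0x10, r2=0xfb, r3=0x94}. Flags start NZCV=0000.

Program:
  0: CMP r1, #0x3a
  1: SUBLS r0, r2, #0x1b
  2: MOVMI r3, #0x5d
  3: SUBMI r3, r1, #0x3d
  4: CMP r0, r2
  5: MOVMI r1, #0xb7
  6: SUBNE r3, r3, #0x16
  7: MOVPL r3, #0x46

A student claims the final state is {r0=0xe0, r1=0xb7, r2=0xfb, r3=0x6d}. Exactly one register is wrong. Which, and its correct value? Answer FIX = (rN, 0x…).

0: ✓ CMP  NZCV=1000
1: ✓ SUBLS  r0←0xe0
2: ✓ MOVMI  r3←0x5d
3: ✓ SUBMI  r3←0xd3
4: ✓ CMP  NZCV=1000
5: ✓ MOVMI  r1←0xb7
6: ✓ SUBNE  r3←0xbd
7: · MOVPL

FIX = (r3, 0xbd)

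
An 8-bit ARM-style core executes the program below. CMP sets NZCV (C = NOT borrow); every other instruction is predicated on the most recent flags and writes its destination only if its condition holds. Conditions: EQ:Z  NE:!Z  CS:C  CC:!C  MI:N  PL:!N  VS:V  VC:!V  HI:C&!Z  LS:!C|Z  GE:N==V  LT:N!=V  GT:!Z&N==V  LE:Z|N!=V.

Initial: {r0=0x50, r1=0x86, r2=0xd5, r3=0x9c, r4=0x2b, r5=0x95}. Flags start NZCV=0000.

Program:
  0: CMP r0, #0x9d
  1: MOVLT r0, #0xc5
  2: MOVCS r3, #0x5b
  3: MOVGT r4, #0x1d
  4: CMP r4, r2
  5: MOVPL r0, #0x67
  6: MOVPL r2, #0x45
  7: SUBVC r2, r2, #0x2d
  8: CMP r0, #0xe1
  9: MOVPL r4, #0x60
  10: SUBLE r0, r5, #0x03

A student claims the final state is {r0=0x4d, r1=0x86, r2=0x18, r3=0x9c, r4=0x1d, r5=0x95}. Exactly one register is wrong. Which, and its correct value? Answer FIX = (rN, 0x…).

0: ✓ CMP  NZCV=1001
1: · MOVLT
2: · MOVCS
3: ✓ MOVGT  r4←0x1d
4: ✓ CMP  NZCV=0000
5: ✓ MOVPL  r0←0x67
6: ✓ MOVPL  r2←0x45
7: ✓ SUBVC  r2←0x18
8: ✓ CMP  NZCV=1001
9: · MOVPL
10: · SUBLE

FIX = (r0, 0x67)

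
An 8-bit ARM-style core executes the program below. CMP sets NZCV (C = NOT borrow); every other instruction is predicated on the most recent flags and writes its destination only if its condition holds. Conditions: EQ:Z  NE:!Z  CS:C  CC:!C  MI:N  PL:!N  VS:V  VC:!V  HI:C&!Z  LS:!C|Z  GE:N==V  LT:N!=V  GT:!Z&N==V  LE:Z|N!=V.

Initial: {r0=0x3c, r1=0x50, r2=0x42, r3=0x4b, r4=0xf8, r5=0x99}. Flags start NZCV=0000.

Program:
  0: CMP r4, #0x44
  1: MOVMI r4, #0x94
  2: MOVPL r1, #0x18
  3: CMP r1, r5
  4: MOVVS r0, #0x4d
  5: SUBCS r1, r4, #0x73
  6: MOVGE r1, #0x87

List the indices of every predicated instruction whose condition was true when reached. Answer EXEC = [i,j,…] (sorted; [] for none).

0: ✓ CMP  NZCV=1010
1: ✓ MOVMI  r4←0x94
2: · MOVPL
3: ✓ CMP  NZCV=1001
4: ✓ MOVVS  r0←0x4d
5: · SUBCS
6: ✓ MOVGE  r1←0x87

EXEC = [1,4,6]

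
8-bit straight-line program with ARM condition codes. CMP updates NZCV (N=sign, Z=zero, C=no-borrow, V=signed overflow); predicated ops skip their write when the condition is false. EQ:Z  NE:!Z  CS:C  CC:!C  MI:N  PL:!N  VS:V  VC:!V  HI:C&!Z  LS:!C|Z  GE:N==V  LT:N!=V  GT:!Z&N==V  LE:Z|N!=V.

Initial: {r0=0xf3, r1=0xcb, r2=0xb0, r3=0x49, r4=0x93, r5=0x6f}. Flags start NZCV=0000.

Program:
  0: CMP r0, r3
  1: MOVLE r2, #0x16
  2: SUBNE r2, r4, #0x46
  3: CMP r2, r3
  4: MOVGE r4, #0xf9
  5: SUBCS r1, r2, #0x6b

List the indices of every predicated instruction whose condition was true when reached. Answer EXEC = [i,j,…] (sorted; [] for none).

0: ✓ CMP  NZCV=1010
1: ✓ MOVLE  r2←0x16
2: ✓ SUBNE  r2←0x4d
3: ✓ CMP  NZCV=0010
4: ✓ MOVGE  r4←0xf9
5: ✓ SUBCS  r1←0xe2

EXEC = [1,2,4,5]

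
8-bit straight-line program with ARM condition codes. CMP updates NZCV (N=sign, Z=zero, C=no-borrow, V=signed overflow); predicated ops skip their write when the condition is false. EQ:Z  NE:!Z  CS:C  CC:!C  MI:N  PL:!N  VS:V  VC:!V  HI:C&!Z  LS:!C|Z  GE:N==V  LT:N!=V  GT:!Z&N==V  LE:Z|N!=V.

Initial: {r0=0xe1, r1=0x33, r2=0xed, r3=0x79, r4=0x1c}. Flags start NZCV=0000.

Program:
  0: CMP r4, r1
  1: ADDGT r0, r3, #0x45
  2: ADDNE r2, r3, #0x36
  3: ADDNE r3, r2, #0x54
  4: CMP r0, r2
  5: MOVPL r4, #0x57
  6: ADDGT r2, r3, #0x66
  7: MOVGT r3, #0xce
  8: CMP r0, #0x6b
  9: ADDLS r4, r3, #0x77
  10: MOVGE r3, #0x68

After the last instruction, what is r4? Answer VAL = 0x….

0: ✓ CMP  NZCV=1000
1: · ADDGT
2: ✓ ADDNE  r2←0xaf
3: ✓ ADDNE  r3←0x03
4: ✓ CMP  NZCV=0010
5: ✓ MOVPL  r4←0x57
6: ✓ ADDGT  r2←0x69
7: ✓ MOVGT  r3←0xce
8: ✓ CMP  NZCV=0011
9: · ADDLS
10: · MOVGE

VAL = 0x57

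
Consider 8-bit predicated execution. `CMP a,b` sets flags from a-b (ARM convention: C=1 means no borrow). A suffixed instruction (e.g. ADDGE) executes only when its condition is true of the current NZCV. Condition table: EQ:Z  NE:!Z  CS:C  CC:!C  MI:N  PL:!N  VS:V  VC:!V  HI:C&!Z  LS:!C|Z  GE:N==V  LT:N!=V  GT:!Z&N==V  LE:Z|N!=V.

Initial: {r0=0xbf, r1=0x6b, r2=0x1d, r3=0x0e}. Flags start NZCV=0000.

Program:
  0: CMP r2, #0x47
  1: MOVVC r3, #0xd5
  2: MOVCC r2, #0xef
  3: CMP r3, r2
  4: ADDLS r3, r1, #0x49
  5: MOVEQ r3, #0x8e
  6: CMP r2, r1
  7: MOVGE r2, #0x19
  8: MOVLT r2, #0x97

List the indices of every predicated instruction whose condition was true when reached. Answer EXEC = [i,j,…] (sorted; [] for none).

[0] flags=1000 → (cmp)
[1] flags=1000 VC?T → r3=0xd5
[2] flags=1000 CC?T → r2=0xef
[3] flags=1000 → (cmp)
[4] flags=1000 LS?T → r3=0xb4
[5] flags=1000 EQ?F → skip
[6] flags=1010 → (cmp)
[7] flags=1010 GE?F → skip
[8] flags=1010 LT?T → r2=0x97

EXEC = [1,2,4,8]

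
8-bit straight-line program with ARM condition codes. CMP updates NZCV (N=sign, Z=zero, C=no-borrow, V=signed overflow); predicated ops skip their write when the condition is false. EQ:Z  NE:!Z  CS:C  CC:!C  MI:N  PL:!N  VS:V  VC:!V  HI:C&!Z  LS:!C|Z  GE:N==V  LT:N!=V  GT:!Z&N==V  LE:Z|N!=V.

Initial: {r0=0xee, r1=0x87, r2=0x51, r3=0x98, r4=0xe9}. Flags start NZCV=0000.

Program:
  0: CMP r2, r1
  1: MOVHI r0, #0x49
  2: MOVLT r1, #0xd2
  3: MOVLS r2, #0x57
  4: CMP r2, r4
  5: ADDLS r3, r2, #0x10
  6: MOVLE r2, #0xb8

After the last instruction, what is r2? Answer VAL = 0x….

[0] flags=1001 → (cmp)
[1] flags=1001 HI?F → skip
[2] flags=1001 LT?F → skip
[3] flags=1001 LS?T → r2=0x57
[4] flags=0000 → (cmp)
[5] flags=0000 LS?T → r3=0x67
[6] flags=0000 LE?F → skip

VAL = 0x57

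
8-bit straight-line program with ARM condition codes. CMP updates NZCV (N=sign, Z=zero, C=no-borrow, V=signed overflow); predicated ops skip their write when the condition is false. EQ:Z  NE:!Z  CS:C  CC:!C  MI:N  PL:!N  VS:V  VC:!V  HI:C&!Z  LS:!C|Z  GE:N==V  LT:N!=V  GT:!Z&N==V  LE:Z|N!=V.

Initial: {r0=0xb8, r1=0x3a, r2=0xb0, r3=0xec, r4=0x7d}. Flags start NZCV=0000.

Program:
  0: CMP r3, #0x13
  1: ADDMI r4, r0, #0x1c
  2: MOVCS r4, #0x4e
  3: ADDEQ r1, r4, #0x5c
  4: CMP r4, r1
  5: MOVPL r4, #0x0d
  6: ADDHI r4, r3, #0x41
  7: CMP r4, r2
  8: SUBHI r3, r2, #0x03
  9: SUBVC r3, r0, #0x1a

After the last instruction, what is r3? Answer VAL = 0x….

VAL = 0x9e

0: ✓ CMP  NZCV=1010
1: ✓ ADDMI  r4←0xd4
2: ✓ MOVCS  r4←0x4e
3: · ADDEQ
4: ✓ CMP  NZCV=0010
5: ✓ MOVPL  r4←0x0d
6: ✓ ADDHI  r4←0x2d
7: ✓ CMP  NZCV=0000
8: · SUBHI
9: ✓ SUBVC  r3←0x9e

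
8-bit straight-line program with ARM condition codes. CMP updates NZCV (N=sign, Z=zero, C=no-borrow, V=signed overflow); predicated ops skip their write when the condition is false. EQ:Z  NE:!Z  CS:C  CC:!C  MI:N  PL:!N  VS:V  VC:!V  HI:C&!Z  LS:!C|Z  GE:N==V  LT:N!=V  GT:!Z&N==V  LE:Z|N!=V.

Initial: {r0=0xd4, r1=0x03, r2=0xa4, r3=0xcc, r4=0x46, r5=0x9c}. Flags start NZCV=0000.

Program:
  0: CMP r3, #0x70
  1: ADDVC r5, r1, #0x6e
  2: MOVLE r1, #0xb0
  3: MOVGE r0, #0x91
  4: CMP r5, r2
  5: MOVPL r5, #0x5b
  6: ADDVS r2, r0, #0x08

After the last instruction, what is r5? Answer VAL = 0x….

VAL = 0x9c

[0] flags=0011 → (cmp)
[1] flags=0011 VC?F → skip
[2] flags=0011 LE?T → r1=0xb0
[3] flags=0011 GE?F → skip
[4] flags=1000 → (cmp)
[5] flags=1000 PL?F → skip
[6] flags=1000 VS?F → skip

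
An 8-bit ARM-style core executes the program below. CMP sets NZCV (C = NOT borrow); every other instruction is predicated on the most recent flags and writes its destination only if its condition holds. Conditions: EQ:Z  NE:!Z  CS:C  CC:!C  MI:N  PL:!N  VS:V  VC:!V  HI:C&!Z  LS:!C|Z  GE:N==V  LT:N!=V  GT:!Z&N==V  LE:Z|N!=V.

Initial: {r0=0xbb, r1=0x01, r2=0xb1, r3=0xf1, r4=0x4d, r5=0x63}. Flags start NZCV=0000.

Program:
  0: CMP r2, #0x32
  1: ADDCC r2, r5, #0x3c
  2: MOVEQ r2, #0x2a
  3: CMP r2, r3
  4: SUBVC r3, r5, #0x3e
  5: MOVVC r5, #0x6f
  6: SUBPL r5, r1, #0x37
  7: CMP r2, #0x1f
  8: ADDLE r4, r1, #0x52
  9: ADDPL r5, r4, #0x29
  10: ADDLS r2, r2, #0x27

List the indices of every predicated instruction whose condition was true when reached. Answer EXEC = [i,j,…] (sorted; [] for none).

EXEC = [4,5,8]

[0] flags=0011 → (cmp)
[1] flags=0011 CC?F → skip
[2] flags=0011 EQ?F → skip
[3] flags=1000 → (cmp)
[4] flags=1000 VC?T → r3=0x25
[5] flags=1000 VC?T → r5=0x6f
[6] flags=1000 PL?F → skip
[7] flags=1010 → (cmp)
[8] flags=1010 LE?T → r4=0x53
[9] flags=1010 PL?F → skip
[10] flags=1010 LS?F → skip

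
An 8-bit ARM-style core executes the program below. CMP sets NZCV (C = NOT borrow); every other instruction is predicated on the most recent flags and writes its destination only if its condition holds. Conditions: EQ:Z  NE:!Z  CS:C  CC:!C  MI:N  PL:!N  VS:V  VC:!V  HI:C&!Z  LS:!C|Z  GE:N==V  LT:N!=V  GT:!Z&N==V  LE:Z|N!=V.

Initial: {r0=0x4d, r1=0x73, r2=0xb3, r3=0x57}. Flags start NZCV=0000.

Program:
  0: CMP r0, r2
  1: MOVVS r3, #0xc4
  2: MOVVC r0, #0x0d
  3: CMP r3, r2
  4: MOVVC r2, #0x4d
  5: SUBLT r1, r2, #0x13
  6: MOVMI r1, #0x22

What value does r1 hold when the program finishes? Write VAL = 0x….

[0] flags=1001 → (cmp)
[1] flags=1001 VS?T → r3=0xc4
[2] flags=1001 VC?F → skip
[3] flags=0010 → (cmp)
[4] flags=0010 VC?T → r2=0x4d
[5] flags=0010 LT?F → skip
[6] flags=0010 MI?F → skip

VAL = 0x73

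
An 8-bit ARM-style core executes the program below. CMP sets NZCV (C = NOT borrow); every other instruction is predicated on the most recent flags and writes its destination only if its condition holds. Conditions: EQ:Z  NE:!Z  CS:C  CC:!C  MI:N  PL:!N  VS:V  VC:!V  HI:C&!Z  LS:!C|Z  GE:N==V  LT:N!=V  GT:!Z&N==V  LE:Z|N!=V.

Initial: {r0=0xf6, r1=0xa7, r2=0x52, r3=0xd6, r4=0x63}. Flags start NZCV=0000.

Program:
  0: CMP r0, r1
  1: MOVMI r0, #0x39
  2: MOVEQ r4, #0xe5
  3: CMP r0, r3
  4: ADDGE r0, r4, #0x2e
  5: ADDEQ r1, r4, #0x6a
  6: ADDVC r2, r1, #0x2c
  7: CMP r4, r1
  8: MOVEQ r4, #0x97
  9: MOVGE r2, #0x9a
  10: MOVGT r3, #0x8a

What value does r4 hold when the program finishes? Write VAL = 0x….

VAL = 0x63

0: ✓ CMP  NZCV=0010
1: · MOVMI
2: · MOVEQ
3: ✓ CMP  NZCV=0010
4: ✓ ADDGE  r0←0x91
5: · ADDEQ
6: ✓ ADDVC  r2←0xd3
7: ✓ CMP  NZCV=1001
8: · MOVEQ
9: ✓ MOVGE  r2←0x9a
10: ✓ MOVGT  r3←0x8a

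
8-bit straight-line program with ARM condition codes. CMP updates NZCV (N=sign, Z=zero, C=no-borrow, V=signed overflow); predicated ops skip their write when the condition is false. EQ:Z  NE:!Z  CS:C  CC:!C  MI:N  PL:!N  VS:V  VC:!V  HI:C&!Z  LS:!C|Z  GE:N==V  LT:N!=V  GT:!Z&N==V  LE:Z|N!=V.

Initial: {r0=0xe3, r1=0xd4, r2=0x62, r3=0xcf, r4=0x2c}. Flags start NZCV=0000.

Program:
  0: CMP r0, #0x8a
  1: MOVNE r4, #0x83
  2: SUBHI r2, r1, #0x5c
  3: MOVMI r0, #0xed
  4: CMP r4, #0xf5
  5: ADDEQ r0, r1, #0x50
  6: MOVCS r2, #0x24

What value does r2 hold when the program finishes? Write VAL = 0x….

[0] flags=0010 → (cmp)
[1] flags=0010 NE?T → r4=0x83
[2] flags=0010 HI?T → r2=0x78
[3] flags=0010 MI?F → skip
[4] flags=1000 → (cmp)
[5] flags=1000 EQ?F → skip
[6] flags=1000 CS?F → skip

VAL = 0x78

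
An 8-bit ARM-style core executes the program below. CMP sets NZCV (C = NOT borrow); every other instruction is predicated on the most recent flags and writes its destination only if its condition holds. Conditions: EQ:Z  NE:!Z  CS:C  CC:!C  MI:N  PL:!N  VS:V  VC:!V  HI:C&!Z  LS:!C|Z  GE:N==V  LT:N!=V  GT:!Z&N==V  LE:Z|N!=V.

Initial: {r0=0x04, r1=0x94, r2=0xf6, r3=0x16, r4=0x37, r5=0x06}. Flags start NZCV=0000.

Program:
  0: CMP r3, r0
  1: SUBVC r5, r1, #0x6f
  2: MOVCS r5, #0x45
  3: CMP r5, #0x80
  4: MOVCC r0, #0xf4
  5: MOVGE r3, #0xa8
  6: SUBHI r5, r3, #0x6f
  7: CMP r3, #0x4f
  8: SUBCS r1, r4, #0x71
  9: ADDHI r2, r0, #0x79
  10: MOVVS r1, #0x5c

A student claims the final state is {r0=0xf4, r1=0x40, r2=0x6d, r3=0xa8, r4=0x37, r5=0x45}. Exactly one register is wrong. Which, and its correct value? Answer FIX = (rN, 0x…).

FIX = (r1, 0x5c)

[0] flags=0010 → (cmp)
[1] flags=0010 VC?T → r5=0x25
[2] flags=0010 CS?T → r5=0x45
[3] flags=1001 → (cmp)
[4] flags=1001 CC?T → r0=0xf4
[5] flags=1001 GE?T → r3=0xa8
[6] flags=1001 HI?F → skip
[7] flags=0011 → (cmp)
[8] flags=0011 CS?T → r1=0xc6
[9] flags=0011 HI?T → r2=0x6d
[10] flags=0011 VS?T → r1=0x5c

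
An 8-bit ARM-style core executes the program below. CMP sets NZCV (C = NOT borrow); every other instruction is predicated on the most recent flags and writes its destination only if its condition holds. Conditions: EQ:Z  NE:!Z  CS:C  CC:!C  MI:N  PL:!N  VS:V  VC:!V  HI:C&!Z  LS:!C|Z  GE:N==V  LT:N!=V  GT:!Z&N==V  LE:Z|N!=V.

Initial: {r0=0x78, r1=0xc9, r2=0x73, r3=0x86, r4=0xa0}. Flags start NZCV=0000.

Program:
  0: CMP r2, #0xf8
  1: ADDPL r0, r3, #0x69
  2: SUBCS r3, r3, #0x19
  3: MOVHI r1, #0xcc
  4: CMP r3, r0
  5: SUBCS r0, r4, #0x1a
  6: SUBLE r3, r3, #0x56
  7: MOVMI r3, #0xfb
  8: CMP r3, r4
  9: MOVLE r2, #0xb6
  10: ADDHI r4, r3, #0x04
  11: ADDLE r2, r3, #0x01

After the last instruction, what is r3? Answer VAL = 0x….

[0] flags=0000 → (cmp)
[1] flags=0000 PL?T → r0=0xef
[2] flags=0000 CS?F → skip
[3] flags=0000 HI?F → skip
[4] flags=1000 → (cmp)
[5] flags=1000 CS?F → skip
[6] flags=1000 LE?T → r3=0x30
[7] flags=1000 MI?T → r3=0xfb
[8] flags=0010 → (cmp)
[9] flags=0010 LE?F → skip
[10] flags=0010 HI?T → r4=0xff
[11] flags=0010 LE?F → skip

VAL = 0xfb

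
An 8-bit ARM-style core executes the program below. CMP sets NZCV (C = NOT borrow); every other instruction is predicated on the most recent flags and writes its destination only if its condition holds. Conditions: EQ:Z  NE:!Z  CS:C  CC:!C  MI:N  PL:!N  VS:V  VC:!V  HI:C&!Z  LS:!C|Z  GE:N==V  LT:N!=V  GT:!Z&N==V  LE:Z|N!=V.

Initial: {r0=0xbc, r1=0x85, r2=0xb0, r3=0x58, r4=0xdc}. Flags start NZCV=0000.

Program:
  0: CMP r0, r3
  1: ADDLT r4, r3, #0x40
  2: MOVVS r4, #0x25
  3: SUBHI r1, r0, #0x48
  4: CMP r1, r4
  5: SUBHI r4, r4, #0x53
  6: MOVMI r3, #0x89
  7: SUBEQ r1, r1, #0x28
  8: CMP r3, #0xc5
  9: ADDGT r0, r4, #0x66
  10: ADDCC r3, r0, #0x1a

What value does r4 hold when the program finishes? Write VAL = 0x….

[0] flags=0011 → (cmp)
[1] flags=0011 LT?T → r4=0x98
[2] flags=0011 VS?T → r4=0x25
[3] flags=0011 HI?T → r1=0x74
[4] flags=0010 → (cmp)
[5] flags=0010 HI?T → r4=0xd2
[6] flags=0010 MI?F → skip
[7] flags=0010 EQ?F → skip
[8] flags=1001 → (cmp)
[9] flags=1001 GT?T → r0=0x38
[10] flags=1001 CC?T → r3=0x52

VAL = 0xd2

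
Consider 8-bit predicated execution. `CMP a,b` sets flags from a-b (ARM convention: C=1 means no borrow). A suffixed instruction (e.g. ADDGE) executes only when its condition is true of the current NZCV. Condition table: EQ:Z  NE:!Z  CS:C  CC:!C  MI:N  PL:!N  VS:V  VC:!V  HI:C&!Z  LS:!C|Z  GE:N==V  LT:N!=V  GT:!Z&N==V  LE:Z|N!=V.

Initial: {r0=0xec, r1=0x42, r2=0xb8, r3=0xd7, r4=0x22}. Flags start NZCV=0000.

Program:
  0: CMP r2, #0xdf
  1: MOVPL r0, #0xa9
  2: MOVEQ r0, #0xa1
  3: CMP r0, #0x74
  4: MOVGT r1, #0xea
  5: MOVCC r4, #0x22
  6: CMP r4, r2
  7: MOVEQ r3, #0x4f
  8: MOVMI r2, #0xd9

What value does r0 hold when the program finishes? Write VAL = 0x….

0: ✓ CMP  NZCV=1000
1: · MOVPL
2: · MOVEQ
3: ✓ CMP  NZCV=0011
4: · MOVGT
5: · MOVCC
6: ✓ CMP  NZCV=0000
7: · MOVEQ
8: · MOVMI

VAL = 0xec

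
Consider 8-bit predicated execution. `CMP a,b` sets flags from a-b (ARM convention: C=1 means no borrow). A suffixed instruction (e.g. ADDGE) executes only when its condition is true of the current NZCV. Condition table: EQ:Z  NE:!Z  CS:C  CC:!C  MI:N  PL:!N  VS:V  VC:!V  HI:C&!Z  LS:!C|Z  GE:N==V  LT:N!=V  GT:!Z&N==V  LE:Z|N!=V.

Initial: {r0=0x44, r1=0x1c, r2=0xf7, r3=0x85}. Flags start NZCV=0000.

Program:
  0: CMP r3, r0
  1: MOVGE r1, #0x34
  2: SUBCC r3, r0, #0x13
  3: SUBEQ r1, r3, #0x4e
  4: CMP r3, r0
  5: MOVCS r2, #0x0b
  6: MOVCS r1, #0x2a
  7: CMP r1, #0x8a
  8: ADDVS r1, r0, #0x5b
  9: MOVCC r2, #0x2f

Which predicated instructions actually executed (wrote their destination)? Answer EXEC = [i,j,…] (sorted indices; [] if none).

EXEC = [5,6,8,9]

[0] flags=0011 → (cmp)
[1] flags=0011 GE?F → skip
[2] flags=0011 CC?F → skip
[3] flags=0011 EQ?F → skip
[4] flags=0011 → (cmp)
[5] flags=0011 CS?T → r2=0x0b
[6] flags=0011 CS?T → r1=0x2a
[7] flags=1001 → (cmp)
[8] flags=1001 VS?T → r1=0x9f
[9] flags=1001 CC?T → r2=0x2f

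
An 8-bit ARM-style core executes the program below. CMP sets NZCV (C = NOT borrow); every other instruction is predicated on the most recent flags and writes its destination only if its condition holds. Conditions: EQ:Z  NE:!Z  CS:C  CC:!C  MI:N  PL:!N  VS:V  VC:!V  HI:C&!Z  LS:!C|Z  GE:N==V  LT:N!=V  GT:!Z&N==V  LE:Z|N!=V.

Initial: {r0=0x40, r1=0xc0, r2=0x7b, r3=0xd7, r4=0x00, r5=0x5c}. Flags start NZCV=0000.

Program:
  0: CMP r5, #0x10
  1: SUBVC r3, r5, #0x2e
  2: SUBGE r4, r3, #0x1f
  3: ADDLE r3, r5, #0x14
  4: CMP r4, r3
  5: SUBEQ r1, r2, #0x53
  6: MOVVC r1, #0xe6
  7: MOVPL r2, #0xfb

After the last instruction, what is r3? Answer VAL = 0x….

0: ✓ CMP  NZCV=0010
1: ✓ SUBVC  r3←0x2e
2: ✓ SUBGE  r4←0x0f
3: · ADDLE
4: ✓ CMP  NZCV=1000
5: · SUBEQ
6: ✓ MOVVC  r1←0xe6
7: · MOVPL

VAL = 0x2e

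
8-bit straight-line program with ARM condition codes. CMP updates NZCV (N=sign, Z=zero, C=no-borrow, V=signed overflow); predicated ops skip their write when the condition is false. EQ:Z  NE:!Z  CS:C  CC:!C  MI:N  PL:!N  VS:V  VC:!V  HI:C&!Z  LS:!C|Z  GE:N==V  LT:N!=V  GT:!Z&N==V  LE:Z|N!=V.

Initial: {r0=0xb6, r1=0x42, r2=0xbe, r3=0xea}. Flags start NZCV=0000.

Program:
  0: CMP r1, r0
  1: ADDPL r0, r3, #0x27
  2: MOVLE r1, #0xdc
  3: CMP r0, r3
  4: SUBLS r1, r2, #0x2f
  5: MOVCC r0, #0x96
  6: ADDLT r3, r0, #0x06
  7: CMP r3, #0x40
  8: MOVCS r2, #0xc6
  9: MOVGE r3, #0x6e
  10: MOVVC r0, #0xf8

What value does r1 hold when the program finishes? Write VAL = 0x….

VAL = 0x8f

[0] flags=1001 → (cmp)
[1] flags=1001 PL?F → skip
[2] flags=1001 LE?F → skip
[3] flags=1000 → (cmp)
[4] flags=1000 LS?T → r1=0x8f
[5] flags=1000 CC?T → r0=0x96
[6] flags=1000 LT?T → r3=0x9c
[7] flags=0011 → (cmp)
[8] flags=0011 CS?T → r2=0xc6
[9] flags=0011 GE?F → skip
[10] flags=0011 VC?F → skip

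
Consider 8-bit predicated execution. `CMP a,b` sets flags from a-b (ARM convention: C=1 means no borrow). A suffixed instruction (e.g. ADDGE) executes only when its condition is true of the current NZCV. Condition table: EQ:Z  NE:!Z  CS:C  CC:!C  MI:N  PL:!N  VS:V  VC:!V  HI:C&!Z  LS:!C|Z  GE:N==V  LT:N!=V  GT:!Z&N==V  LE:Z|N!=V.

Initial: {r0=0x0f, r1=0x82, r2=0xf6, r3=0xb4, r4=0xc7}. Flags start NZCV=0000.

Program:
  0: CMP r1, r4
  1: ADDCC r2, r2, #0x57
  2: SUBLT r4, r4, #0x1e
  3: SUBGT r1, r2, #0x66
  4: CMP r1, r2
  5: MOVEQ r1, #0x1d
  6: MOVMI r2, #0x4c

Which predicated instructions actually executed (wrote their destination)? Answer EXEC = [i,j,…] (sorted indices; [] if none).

EXEC = [1,2]

[0] flags=1000 → (cmp)
[1] flags=1000 CC?T → r2=0x4d
[2] flags=1000 LT?T → r4=0xa9
[3] flags=1000 GT?F → skip
[4] flags=0011 → (cmp)
[5] flags=0011 EQ?F → skip
[6] flags=0011 MI?F → skip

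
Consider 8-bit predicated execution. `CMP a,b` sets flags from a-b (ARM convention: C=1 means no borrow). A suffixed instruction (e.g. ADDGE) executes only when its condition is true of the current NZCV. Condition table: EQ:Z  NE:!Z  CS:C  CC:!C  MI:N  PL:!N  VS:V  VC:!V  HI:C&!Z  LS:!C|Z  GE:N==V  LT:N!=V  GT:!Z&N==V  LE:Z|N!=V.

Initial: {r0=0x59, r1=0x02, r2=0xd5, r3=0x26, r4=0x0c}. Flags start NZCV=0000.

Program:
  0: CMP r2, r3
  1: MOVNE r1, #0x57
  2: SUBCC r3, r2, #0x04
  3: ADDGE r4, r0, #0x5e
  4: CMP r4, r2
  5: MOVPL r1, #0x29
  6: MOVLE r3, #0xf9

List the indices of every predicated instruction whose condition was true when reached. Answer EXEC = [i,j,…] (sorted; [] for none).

[0] flags=1010 → (cmp)
[1] flags=1010 NE?T → r1=0x57
[2] flags=1010 CC?F → skip
[3] flags=1010 GE?F → skip
[4] flags=0000 → (cmp)
[5] flags=0000 PL?T → r1=0x29
[6] flags=0000 LE?F → skip

EXEC = [1,5]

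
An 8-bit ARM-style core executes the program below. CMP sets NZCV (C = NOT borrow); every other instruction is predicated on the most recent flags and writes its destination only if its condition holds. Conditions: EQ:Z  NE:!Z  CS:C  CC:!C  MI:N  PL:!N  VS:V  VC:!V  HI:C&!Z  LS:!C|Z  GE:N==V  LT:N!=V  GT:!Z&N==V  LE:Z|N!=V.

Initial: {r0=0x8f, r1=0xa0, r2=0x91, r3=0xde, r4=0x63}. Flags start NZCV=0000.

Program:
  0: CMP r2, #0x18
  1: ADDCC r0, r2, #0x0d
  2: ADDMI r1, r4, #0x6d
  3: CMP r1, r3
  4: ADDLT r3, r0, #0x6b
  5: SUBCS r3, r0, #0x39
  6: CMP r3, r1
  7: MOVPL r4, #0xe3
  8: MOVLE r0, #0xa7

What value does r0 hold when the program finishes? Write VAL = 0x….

VAL = 0x8f

[0] flags=0011 → (cmp)
[1] flags=0011 CC?F → skip
[2] flags=0011 MI?F → skip
[3] flags=1000 → (cmp)
[4] flags=1000 LT?T → r3=0xfa
[5] flags=1000 CS?F → skip
[6] flags=0010 → (cmp)
[7] flags=0010 PL?T → r4=0xe3
[8] flags=0010 LE?F → skip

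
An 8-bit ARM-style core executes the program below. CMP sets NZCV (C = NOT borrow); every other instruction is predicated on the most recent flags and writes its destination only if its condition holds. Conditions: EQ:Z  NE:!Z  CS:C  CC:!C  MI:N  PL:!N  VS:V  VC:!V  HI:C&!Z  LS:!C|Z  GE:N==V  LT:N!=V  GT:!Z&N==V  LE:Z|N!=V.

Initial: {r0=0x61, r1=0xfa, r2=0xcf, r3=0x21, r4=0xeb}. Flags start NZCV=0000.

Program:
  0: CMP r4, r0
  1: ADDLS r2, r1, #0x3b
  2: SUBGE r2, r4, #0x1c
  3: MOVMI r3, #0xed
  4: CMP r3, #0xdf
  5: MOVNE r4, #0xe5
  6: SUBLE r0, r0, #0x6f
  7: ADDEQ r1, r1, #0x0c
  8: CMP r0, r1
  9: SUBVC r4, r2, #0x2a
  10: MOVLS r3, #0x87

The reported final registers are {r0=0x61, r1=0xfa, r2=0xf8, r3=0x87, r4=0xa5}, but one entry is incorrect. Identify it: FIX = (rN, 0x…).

0: ✓ CMP  NZCV=1010
1: · ADDLS
2: · SUBGE
3: ✓ MOVMI  r3←0xed
4: ✓ CMP  NZCV=0010
5: ✓ MOVNE  r4←0xe5
6: · SUBLE
7: · ADDEQ
8: ✓ CMP  NZCV=0000
9: ✓ SUBVC  r4←0xa5
10: ✓ MOVLS  r3←0x87

FIX = (r2, 0xcf)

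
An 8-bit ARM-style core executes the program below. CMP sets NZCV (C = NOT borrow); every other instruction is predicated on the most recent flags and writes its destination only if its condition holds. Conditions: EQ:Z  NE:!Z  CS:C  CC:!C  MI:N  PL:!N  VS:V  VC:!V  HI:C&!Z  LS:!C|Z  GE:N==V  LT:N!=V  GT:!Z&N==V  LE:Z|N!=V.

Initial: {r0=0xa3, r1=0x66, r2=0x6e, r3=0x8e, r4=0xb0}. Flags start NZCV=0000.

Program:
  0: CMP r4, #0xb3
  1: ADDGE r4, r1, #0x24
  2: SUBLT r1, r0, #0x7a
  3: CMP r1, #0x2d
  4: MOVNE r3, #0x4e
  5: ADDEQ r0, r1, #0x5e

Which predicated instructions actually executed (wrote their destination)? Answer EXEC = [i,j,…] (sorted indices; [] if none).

[0] flags=1000 → (cmp)
[1] flags=1000 GE?F → skip
[2] flags=1000 LT?T → r1=0x29
[3] flags=1000 → (cmp)
[4] flags=1000 NE?T → r3=0x4e
[5] flags=1000 EQ?F → skip

EXEC = [2,4]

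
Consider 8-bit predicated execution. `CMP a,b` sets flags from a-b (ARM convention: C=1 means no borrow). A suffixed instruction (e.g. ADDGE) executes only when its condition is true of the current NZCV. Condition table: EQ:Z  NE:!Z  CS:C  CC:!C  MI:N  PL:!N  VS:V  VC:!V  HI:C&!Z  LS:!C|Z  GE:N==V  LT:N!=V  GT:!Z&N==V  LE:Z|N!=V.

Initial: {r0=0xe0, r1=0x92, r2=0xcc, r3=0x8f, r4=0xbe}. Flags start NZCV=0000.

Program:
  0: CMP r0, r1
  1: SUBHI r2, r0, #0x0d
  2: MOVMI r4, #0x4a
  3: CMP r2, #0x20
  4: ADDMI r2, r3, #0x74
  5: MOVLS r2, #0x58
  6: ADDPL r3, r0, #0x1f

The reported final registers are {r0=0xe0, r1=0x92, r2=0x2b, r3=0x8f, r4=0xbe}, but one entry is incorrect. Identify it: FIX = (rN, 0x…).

FIX = (r2, 0x03)

0: ✓ CMP  NZCV=0010
1: ✓ SUBHI  r2←0xd3
2: · MOVMI
3: ✓ CMP  NZCV=1010
4: ✓ ADDMI  r2←0x03
5: · MOVLS
6: · ADDPL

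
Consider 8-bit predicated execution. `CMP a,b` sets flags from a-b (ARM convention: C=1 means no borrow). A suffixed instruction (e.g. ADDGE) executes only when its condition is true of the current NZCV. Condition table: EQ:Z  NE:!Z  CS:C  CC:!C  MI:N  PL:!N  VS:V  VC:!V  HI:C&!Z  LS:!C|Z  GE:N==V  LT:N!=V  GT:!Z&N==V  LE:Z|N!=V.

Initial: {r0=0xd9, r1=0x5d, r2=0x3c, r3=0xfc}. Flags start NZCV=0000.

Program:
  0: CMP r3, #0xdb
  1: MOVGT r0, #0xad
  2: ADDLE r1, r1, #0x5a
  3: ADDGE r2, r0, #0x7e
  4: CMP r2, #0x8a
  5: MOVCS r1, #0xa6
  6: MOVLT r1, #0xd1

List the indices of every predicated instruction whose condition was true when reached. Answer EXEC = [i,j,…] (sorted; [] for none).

0: ✓ CMP  NZCV=0010
1: ✓ MOVGT  r0←0xad
2: · ADDLE
3: ✓ ADDGE  r2←0x2b
4: ✓ CMP  NZCV=1001
5: · MOVCS
6: · MOVLT

EXEC = [1,3]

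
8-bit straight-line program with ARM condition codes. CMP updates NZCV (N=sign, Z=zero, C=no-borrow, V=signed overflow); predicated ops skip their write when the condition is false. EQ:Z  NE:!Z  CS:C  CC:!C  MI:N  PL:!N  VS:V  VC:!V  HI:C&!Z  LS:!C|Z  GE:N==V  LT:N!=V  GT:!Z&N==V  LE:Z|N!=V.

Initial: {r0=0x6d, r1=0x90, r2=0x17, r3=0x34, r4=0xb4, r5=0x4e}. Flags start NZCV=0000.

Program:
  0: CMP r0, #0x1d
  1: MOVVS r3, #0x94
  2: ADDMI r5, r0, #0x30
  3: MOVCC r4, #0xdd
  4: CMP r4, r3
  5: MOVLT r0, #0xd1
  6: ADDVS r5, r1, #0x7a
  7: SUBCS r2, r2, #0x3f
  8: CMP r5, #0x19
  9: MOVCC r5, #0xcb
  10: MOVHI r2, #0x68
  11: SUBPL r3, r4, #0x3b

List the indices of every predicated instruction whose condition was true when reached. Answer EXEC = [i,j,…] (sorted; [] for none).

[0] flags=0010 → (cmp)
[1] flags=0010 VS?F → skip
[2] flags=0010 MI?F → skip
[3] flags=0010 CC?F → skip
[4] flags=1010 → (cmp)
[5] flags=1010 LT?T → r0=0xd1
[6] flags=1010 VS?F → skip
[7] flags=1010 CS?T → r2=0xd8
[8] flags=0010 → (cmp)
[9] flags=0010 CC?F → skip
[10] flags=0010 HI?T → r2=0x68
[11] flags=0010 PL?T → r3=0x79

EXEC = [5,7,10,11]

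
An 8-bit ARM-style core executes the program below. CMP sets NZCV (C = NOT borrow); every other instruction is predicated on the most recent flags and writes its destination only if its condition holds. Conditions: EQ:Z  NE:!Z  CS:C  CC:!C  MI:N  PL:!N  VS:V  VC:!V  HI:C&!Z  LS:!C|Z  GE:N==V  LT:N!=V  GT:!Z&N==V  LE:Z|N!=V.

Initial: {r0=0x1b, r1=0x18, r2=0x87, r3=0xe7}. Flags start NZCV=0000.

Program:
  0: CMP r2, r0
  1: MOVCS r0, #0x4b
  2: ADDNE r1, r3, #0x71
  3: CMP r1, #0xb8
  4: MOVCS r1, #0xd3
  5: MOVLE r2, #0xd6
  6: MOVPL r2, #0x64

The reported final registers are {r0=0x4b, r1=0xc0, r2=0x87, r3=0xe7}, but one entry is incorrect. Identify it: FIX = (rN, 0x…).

FIX = (r1, 0x58)

[0] flags=0011 → (cmp)
[1] flags=0011 CS?T → r0=0x4b
[2] flags=0011 NE?T → r1=0x58
[3] flags=1001 → (cmp)
[4] flags=1001 CS?F → skip
[5] flags=1001 LE?F → skip
[6] flags=1001 PL?F → skip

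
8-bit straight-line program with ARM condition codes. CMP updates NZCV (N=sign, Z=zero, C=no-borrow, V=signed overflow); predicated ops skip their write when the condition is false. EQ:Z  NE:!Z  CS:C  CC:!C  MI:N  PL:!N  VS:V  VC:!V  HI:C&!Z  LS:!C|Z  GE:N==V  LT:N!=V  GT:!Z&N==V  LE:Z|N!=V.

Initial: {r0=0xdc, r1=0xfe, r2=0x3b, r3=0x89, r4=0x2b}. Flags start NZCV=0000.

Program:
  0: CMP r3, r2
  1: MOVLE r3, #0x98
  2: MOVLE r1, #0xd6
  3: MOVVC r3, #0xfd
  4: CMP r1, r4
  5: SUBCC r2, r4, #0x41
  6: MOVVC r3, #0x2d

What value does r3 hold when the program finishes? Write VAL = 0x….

0: ✓ CMP  NZCV=0011
1: ✓ MOVLE  r3←0x98
2: ✓ MOVLE  r1←0xd6
3: · MOVVC
4: ✓ CMP  NZCV=1010
5: · SUBCC
6: ✓ MOVVC  r3←0x2d

VAL = 0x2d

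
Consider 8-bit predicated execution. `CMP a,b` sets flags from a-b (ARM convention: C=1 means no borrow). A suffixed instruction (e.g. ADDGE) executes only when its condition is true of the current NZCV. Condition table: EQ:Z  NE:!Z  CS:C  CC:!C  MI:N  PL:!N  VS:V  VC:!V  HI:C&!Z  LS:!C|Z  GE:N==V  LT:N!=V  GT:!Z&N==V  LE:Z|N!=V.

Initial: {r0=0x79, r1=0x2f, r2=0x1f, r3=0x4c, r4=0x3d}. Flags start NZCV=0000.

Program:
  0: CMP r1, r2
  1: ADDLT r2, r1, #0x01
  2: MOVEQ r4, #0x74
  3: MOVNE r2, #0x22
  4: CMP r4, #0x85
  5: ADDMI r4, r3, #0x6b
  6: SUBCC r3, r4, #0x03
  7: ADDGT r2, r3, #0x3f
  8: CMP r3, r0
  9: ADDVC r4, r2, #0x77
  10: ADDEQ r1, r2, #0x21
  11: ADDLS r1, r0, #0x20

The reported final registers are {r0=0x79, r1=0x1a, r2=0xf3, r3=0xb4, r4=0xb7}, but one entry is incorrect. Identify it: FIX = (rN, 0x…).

FIX = (r1, 0x2f)

0: ✓ CMP  NZCV=0010
1: · ADDLT
2: · MOVEQ
3: ✓ MOVNE  r2←0x22
4: ✓ CMP  NZCV=1001
5: ✓ ADDMI  r4←0xb7
6: ✓ SUBCC  r3←0xb4
7: ✓ ADDGT  r2←0xf3
8: ✓ CMP  NZCV=0011
9: · ADDVC
10: · ADDEQ
11: · ADDLS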